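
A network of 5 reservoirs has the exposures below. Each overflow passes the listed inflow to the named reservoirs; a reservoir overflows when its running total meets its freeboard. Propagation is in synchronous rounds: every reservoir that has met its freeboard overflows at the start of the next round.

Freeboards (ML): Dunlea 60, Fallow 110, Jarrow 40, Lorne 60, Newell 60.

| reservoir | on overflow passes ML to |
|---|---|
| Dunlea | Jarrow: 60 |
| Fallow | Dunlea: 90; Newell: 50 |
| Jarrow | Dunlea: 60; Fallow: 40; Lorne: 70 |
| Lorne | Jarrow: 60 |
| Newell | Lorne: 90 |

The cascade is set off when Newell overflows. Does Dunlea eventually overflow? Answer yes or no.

Round 1 — Newell overflows (initial).
  Lorne: +90 → 90 ≥ 60
Round 2 — Lorne overflows.
  Jarrow: +60 → 60 ≥ 40
Round 3 — Jarrow overflows.
  Dunlea: +60 → 60 ≥ 60
  Fallow: +40 → 40 < 110
Round 4 — Dunlea overflows.
No further overflows.

yes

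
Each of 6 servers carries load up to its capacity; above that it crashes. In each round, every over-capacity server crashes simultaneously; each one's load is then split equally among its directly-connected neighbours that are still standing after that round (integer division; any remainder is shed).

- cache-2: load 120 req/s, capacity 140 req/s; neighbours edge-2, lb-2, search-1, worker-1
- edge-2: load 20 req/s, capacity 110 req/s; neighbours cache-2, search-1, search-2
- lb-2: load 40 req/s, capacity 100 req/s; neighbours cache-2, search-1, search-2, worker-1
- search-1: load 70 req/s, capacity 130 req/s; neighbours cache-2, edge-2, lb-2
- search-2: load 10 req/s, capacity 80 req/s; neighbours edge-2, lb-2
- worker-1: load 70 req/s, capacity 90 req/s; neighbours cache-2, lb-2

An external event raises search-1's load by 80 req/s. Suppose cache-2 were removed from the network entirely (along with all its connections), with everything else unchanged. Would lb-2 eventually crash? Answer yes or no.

yes

With cache-2 removed:
Round 1 — search-1 at 150 > 130. search-1 crashes.
  search-1 sheds 150 req/s to edge-2, lb-2: 75 each.
    edge-2: 20+75 = 95 ≤ 110
    lb-2: 40+75 = 115 > 100
Round 2 — lb-2 crashes.
  lb-2 sheds 115 req/s to search-2, worker-1: 57 each (1 lost).
    search-2: 10+57 = 67 ≤ 80
    worker-1: 70+57 = 127 > 90
Round 3 — worker-1 crashes.
  worker-1 sheds 127 req/s: no online neighbours, lost.
No further crashes.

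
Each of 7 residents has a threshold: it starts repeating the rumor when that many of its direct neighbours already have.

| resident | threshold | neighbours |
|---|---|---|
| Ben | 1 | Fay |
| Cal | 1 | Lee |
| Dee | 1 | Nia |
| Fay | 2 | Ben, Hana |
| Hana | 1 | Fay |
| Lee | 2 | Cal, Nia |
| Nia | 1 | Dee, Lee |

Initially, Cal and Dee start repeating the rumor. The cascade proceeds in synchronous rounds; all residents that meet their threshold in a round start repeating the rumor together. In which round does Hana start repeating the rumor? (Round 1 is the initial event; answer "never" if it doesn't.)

never

Round 1 — Cal, Dee start repeating the rumor (initial).
Round 2 — checking thresholds:
  Lee: 1 of 2 neighbours < 2, holds.
  Nia: 1 of 2 neighbours ≥ 1, starts repeating the rumor.
Round 3 — checking thresholds:
  Lee: 2 of 2 neighbours ≥ 2, starts repeating the rumor.
Round 4 — no new spreads; cascade stops.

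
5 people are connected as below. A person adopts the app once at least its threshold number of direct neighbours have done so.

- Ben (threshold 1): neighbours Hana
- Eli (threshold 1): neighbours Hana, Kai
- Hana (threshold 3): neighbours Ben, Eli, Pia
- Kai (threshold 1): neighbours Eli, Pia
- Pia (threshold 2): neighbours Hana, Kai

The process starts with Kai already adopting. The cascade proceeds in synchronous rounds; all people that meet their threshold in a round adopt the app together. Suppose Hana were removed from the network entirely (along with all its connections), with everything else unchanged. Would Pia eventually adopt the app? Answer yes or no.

With Hana removed:
Round 1 — Kai adopts the app (initial).
Round 2 — checking thresholds:
  Eli: 1 of 1 neighbours ≥ 1, adopts the app.
  Pia: 1 of 1 neighbours < 2, not yet.
Round 3 — no new adoptions; cascade stops.

no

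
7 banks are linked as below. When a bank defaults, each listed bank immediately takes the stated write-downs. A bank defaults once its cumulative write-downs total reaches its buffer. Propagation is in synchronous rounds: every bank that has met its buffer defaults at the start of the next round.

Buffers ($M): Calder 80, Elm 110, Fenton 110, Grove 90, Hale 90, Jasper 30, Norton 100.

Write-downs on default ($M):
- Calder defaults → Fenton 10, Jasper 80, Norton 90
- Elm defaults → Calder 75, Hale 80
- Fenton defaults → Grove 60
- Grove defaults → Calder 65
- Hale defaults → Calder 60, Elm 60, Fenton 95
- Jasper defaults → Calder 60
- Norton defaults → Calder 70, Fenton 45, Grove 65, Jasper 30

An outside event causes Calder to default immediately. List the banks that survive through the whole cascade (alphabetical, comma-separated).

Elm, Fenton, Grove, Hale, Norton

Round 1 — Calder defaults (initial).
  Fenton: +10 → 10 < 110
  Jasper: +80 → 80 ≥ 30
  Norton: +90 → 90 < 100
Round 2 — Jasper defaults.
No further defaults.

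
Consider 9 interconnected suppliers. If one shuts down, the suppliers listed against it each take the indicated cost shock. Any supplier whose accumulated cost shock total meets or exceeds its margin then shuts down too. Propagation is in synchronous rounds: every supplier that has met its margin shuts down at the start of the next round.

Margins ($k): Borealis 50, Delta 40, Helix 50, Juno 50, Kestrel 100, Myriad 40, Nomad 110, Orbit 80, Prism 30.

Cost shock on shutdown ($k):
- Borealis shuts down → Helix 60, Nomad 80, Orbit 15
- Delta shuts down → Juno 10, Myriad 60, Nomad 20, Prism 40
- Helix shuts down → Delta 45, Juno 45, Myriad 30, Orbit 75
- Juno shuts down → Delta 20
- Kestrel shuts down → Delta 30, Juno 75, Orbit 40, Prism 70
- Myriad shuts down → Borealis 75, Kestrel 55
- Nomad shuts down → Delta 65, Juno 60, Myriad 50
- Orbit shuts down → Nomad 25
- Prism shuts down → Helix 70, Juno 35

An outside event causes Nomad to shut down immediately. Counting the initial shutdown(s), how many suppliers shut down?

Round 1 — Nomad shuts down (initial).
  Delta: +65 → 65 ≥ 40
  Juno: +60 → 60 ≥ 50
  Myriad: +50 → 50 ≥ 40
Round 2 — Delta, Juno, Myriad shut down.
  Borealis: +75 → 75 ≥ 50
  Kestrel: +55 → 55 < 100
  Prism: +40 → 40 ≥ 30
Round 3 — Borealis, Prism shut down.
  Helix: +60+70 → 130 ≥ 50
  Orbit: +15 → 15 < 80
Round 4 — Helix shuts down.
  Orbit: +75 → 90 ≥ 80
Round 5 — Orbit shuts down.
No further shutdowns.

8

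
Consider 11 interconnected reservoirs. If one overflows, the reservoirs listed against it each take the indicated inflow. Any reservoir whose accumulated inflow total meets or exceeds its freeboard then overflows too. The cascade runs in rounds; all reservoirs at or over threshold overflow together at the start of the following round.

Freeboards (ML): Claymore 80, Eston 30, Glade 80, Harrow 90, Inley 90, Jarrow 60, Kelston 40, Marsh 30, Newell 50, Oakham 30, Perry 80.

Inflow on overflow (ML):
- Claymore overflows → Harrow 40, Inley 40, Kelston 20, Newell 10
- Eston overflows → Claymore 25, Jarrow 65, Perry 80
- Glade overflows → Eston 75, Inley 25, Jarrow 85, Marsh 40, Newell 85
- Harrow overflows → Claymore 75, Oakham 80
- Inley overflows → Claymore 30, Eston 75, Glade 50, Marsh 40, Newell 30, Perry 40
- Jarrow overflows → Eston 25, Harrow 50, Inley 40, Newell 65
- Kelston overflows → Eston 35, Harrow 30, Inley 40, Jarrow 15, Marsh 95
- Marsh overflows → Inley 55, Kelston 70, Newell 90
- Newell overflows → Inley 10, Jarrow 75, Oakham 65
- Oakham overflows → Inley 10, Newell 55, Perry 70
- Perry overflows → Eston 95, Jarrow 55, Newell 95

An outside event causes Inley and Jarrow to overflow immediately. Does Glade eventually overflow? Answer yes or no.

no

Round 1 — Inley, Jarrow overflow (initial).
  Claymore: +30 → 30 < 80
  Eston: +75+25 → 100 ≥ 30
  Glade: +50 → 50 < 80
  Harrow: +50 → 50 < 90
  Marsh: +40 → 40 ≥ 30
  Newell: +30+65 → 95 ≥ 50
  Perry: +40 → 40 < 80
Round 2 — Eston, Marsh, Newell overflow.
  Claymore: +25 → 55 < 80
  Kelston: +70 → 70 ≥ 40
  Oakham: +65 → 65 ≥ 30
  Perry: +80 → 120 ≥ 80
Round 3 — Kelston, Oakham, Perry overflow.
  Harrow: +30 → 80 < 90
No further overflows.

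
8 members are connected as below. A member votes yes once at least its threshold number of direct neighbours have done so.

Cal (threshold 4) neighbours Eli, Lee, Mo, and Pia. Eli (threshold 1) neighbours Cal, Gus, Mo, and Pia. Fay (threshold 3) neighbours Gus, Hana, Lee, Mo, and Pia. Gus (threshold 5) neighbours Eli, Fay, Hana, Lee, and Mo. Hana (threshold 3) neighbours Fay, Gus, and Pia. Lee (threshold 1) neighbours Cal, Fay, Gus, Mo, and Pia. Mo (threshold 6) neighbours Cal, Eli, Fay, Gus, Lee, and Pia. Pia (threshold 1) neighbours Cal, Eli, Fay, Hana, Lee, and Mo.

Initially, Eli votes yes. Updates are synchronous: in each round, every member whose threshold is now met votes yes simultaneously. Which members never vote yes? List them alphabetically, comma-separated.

Round 1 — Eli votes yes (initial).
Round 2 — checking thresholds:
  Cal: 1 of 4 neighbours < 4, not yet.
  Gus: 1 of 5 neighbours < 5, not yet.
  Mo: 1 of 6 neighbours < 6, not yet.
  Pia: 1 of 6 neighbours ≥ 1, votes yes.
Round 3 — checking thresholds:
  Cal: 2 of 4 neighbours < 4, not yet.
  Fay: 1 of 5 neighbours < 3, not yet.
  Gus: 1 of 5 neighbours < 5, not yet.
  Hana: 1 of 3 neighbours < 3, not yet.
  Lee: 1 of 5 neighbours ≥ 1, votes yes.
  Mo: 2 of 6 neighbours < 6, not yet.
Round 4 — no new yes votes; cascade stops.

Cal, Fay, Gus, Hana, Mo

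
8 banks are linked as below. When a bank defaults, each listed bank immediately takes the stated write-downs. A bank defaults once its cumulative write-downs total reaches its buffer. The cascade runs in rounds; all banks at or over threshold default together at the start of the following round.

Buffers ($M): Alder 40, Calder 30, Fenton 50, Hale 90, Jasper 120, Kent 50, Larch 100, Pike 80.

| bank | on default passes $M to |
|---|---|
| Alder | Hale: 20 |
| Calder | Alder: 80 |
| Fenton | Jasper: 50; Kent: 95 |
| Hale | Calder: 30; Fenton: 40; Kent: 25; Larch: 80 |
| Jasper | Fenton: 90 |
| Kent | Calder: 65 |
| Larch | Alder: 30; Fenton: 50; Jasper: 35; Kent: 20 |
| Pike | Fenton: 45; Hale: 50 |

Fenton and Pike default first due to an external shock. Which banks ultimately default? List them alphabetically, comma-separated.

Alder, Calder, Fenton, Kent, Pike

Round 1 — Fenton, Pike default (initial).
  Hale: +50 → 50 < 90
  Jasper: +50 → 50 < 120
  Kent: +95 → 95 ≥ 50
Round 2 — Kent defaults.
  Calder: +65 → 65 ≥ 30
Round 3 — Calder defaults.
  Alder: +80 → 80 ≥ 40
Round 4 — Alder defaults.
  Hale: +20 → 70 < 90
No further defaults.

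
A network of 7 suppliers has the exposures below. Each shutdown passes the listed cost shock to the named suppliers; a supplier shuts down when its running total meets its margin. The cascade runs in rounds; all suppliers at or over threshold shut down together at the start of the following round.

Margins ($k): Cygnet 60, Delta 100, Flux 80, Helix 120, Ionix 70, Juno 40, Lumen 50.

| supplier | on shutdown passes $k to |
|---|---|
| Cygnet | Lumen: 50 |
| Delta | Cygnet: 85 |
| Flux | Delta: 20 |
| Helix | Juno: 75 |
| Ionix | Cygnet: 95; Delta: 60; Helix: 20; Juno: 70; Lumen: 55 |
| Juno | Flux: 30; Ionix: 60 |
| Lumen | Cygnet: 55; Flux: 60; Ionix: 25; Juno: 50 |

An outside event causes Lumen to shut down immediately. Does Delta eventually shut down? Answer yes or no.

Round 1 — Lumen shuts down (initial).
  Cygnet: +55 → 55 < 60
  Flux: +60 → 60 < 80
  Ionix: +25 → 25 < 70
  Juno: +50 → 50 ≥ 40
Round 2 — Juno shuts down.
  Flux: +30 → 90 ≥ 80
  Ionix: +60 → 85 ≥ 70
Round 3 — Flux, Ionix shut down.
  Cygnet: +95 → 150 ≥ 60
  Delta: +20+60 → 80 < 100
  Helix: +20 → 20 < 120
Round 4 — Cygnet shuts down.
No further shutdowns.

no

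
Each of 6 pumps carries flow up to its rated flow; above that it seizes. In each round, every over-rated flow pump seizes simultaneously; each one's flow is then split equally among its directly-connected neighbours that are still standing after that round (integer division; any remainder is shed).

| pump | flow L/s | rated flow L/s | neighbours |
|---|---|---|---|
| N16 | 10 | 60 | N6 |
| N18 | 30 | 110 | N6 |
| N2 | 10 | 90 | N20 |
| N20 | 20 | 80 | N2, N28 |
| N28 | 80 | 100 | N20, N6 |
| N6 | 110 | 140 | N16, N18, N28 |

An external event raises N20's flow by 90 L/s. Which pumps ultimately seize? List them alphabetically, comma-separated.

Round 1 — N20 at 110 > 80. N20 seizes.
  N20 sheds 110 L/s to N2, N28: 55 each.
    N2: 10+55 = 65 ≤ 90
    N28: 80+55 = 135 > 100
Round 2 — N28 seizes.
  N28 sheds 135 L/s to N6: 135 each.
    N6: 110+135 = 245 > 140
Round 3 — N6 seizes.
  N6 sheds 245 L/s to N16, N18: 122 each (1 lost).
    N16: 10+122 = 132 > 60
    N18: 30+122 = 152 > 110
Round 4 — N16, N18 seize.
  N16 sheds 132 L/s: no online neighbours, lost.
  N18 sheds 152 L/s: no online neighbours, lost.
No further seizures.

N16, N18, N20, N28, N6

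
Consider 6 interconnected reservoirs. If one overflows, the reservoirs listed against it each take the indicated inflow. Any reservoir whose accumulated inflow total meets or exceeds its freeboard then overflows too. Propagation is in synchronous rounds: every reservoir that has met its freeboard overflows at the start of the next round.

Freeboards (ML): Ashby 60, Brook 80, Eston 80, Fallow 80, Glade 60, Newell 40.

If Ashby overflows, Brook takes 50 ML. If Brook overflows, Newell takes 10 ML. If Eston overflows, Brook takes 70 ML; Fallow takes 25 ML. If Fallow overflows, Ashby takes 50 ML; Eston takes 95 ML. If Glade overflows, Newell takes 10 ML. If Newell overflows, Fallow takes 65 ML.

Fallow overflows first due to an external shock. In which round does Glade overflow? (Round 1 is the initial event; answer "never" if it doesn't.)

Round 1 — Fallow overflows (initial).
  Ashby: +50 → 50 < 60
  Eston: +95 → 95 ≥ 80
Round 2 — Eston overflows.
  Brook: +70 → 70 < 80
No further overflows.

never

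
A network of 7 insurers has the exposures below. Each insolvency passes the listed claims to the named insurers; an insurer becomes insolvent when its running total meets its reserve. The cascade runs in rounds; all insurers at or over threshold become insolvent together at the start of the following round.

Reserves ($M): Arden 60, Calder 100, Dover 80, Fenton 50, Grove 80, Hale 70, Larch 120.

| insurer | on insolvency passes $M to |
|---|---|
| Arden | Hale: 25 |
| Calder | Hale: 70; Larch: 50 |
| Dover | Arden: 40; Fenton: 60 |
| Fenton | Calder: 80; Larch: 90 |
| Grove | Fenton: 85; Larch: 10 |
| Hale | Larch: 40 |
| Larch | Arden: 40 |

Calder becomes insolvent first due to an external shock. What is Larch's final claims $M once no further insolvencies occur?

Round 1 — Calder becomes insolvent (initial).
  Hale: +70 → 70 ≥ 70
  Larch: +50 → 50 < 120
Round 2 — Hale becomes insolvent.
  Larch: +40 → 90 < 120
No further insolvencies.

90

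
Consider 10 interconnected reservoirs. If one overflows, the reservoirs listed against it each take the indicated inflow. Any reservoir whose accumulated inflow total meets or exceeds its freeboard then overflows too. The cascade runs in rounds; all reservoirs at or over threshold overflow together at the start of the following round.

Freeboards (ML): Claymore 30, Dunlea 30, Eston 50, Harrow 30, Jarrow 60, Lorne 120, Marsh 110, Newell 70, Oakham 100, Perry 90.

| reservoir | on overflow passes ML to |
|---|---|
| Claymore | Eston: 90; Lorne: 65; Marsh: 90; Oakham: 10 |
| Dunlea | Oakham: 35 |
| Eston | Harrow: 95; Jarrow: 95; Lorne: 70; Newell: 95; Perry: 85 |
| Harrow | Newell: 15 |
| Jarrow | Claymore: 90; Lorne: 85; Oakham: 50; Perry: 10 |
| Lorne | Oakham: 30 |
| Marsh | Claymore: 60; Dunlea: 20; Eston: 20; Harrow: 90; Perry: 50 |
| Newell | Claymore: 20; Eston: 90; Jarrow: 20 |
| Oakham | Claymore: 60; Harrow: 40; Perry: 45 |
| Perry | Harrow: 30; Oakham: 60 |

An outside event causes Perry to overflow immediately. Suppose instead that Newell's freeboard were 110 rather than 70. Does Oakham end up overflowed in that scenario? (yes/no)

no

With Newell's freeboard at 110:
Round 1 — Perry overflows (initial).
  Harrow: +30 → 30 ≥ 30
  Oakham: +60 → 60 < 100
Round 2 — Harrow overflows.
  Newell: +15 → 15 < 110
No further overflows.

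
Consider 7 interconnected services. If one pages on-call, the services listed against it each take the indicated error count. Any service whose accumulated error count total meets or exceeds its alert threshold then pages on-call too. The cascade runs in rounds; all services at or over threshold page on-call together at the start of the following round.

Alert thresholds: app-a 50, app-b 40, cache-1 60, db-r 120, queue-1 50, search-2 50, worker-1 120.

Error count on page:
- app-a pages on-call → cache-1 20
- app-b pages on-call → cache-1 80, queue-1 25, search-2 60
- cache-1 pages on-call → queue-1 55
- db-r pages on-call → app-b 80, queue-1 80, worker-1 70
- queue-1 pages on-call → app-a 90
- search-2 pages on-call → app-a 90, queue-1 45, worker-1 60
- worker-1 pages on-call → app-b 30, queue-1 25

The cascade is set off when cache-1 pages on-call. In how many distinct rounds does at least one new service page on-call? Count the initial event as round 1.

3

Round 1 — cache-1 pages on-call (initial).
  queue-1: +55 → 55 ≥ 50
Round 2 — queue-1 pages on-call.
  app-a: +90 → 90 ≥ 50
Round 3 — app-a pages on-call.
No further pages.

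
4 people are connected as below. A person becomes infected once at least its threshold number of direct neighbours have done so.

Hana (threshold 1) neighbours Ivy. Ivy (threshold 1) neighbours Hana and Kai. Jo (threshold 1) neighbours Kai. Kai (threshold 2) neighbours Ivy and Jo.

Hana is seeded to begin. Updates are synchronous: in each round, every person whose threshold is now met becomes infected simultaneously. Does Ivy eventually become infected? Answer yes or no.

yes

Round 1 — Hana becomes infected (initial).
Round 2 — checking thresholds:
  Ivy: 1 of 2 neighbours ≥ 1, becomes infected.
Round 3 — no new infections; cascade stops.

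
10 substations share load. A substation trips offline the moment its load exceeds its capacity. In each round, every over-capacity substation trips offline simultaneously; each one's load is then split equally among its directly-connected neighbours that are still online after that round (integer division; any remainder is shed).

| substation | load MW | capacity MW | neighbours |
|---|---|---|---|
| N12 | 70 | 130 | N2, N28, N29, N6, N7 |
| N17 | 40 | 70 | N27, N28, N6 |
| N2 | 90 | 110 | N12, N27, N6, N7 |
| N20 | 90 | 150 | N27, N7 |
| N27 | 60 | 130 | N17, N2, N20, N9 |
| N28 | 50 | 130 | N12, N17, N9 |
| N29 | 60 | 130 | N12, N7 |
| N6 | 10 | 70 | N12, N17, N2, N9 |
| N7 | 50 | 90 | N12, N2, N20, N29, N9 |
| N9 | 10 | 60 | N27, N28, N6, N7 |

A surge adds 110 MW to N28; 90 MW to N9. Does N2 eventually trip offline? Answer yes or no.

yes

Round 1 — N28 at 160 > 130; N9 at 100 > 60. N28, N9 trip offline.
  N28 sheds 160 MW to N12, N17: 80 each.
    N12: 70+80 = 150 > 130
    N17: 40+80 = 120 > 70
  N9 sheds 100 MW to N27, N6, N7: 33 each (1 lost).
    N27: 60+33 = 93 ≤ 130
    N6: 10+33 = 43 ≤ 70
    N7: 50+33 = 83 ≤ 90
Round 2 — N12, N17 trip offline.
  N12 sheds 150 MW to N2, N29, N6, N7: 37 each (2 lost).
    N2: 90+37 = 127 > 110
    N29: 60+37 = 97 ≤ 130
    N6: 43+37 = 80 > 70
    N7: 83+37 = 120 > 90
  N17 sheds 120 MW to N27, N6: 60 each.
    N27: 93+60 = 153 > 130
    N6: 80+60 = 140 > 70
Round 3 — N2, N27, N6, N7 trip offline.
  N2 sheds 127 MW: no online neighbours, lost.
  N27 sheds 153 MW to N20: 153 each.
    N20: 90+153 = 243 > 150
  N6 sheds 140 MW: no online neighbours, lost.
  N7 sheds 120 MW to N20, N29: 60 each.
    N20: 243+60 = 303 > 150
    N29: 97+60 = 157 > 130
Round 4 — N20, N29 trip offline.
  N20 sheds 303 MW: no online neighbours, lost.
  N29 sheds 157 MW: no online neighbours, lost.
No further trips.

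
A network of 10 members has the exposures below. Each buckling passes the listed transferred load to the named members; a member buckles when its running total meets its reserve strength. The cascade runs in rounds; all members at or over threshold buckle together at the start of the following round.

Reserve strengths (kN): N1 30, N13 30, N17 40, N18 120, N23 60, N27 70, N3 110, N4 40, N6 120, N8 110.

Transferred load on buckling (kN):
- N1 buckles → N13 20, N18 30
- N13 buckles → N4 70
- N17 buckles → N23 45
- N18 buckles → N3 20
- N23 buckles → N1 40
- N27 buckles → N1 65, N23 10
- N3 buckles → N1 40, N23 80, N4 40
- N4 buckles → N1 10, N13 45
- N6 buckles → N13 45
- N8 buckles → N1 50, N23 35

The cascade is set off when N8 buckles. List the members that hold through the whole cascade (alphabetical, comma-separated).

Round 1 — N8 buckles (initial).
  N1: +50 → 50 ≥ 30
  N23: +35 → 35 < 60
Round 2 — N1 buckles.
  N13: +20 → 20 < 30
  N18: +30 → 30 < 120
No further bucklings.

N13, N17, N18, N23, N27, N3, N4, N6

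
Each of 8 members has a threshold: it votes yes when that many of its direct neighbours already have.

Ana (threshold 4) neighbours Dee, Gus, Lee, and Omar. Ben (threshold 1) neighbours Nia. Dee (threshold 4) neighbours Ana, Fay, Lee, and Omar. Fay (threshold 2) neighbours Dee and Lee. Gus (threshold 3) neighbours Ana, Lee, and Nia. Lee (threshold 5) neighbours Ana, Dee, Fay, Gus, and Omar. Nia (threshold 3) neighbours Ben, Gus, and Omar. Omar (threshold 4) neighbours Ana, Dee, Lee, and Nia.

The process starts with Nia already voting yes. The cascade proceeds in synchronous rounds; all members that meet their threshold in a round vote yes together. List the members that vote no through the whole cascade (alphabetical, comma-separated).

Ana, Dee, Fay, Gus, Lee, Omar

Round 1 — Nia votes yes (initial).
Round 2 — checking thresholds:
  Ben: 1 of 1 neighbours ≥ 1, votes yes.
  Gus: 1 of 3 neighbours < 3, holds.
  Omar: 1 of 4 neighbours < 4, holds.
Round 3 — no new yes votes; cascade stops.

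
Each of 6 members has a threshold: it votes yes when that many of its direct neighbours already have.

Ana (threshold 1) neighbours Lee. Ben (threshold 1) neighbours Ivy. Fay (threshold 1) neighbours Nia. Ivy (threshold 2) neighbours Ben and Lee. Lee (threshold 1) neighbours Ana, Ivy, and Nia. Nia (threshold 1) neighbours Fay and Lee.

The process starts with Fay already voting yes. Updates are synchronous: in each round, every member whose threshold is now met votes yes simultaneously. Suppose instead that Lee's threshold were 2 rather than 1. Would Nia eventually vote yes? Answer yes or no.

With Lee's threshold at 2:
Round 1 — Fay votes yes (initial).
Round 2 — checking thresholds:
  Nia: 1 of 2 neighbours ≥ 1, votes yes.
Round 3 — no new yes votes; cascade stops.

yes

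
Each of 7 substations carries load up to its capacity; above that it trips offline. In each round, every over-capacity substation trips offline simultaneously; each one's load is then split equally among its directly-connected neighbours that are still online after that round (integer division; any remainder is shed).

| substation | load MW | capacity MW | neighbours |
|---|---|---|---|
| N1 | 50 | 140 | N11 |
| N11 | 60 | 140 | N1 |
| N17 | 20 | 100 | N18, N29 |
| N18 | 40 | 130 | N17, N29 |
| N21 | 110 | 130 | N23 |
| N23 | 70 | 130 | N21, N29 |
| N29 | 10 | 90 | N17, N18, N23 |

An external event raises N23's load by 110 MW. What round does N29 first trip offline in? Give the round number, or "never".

2

Round 1 — N23 at 180 > 130. N23 trips offline.
  N23 sheds 180 MW to N21, N29: 90 each.
    N21: 110+90 = 200 > 130
    N29: 10+90 = 100 > 90
Round 2 — N21, N29 trip offline.
  N21 sheds 200 MW: no online neighbours, lost.
  N29 sheds 100 MW to N17, N18: 50 each.
    N17: 20+50 = 70 ≤ 100
    N18: 40+50 = 90 ≤ 130
No further trips.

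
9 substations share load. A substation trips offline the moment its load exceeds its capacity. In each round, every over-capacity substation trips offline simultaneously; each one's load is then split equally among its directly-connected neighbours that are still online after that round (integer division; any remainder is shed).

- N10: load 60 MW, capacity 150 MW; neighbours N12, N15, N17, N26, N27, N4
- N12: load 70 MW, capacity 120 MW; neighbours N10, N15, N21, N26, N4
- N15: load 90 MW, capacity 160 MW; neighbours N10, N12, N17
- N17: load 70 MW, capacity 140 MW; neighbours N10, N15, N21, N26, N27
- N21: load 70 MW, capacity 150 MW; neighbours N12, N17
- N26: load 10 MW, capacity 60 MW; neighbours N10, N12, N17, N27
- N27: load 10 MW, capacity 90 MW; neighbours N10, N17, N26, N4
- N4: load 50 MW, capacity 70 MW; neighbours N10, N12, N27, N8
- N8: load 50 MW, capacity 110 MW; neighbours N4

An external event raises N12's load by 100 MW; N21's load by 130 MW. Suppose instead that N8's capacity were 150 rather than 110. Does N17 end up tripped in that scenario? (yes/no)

With N8's capacity at 150:
Round 1 — N12 at 170 > 120; N21 at 200 > 150. N12, N21 trip offline.
  N12 sheds 170 MW to N10, N15, N26, N4: 42 each (2 lost).
    N10: 60+42 = 102 ≤ 150
    N15: 90+42 = 132 ≤ 160
    N26: 10+42 = 52 ≤ 60
    N4: 50+42 = 92 > 70
  N21 sheds 200 MW to N17: 200 each.
    N17: 70+200 = 270 > 140
Round 2 — N17, N4 trip offline.
  N17 sheds 270 MW to N10, N15, N26, N27: 67 each (2 lost).
    N10: 102+67 = 169 > 150
    N15: 132+67 = 199 > 160
    N26: 52+67 = 119 > 60
    N27: 10+67 = 77 ≤ 90
  N4 sheds 92 MW to N10, N27, N8: 30 each (2 lost).
    N10: 169+30 = 199 > 150
    N27: 77+30 = 107 > 90
    N8: 50+30 = 80 ≤ 150
Round 3 — N10, N15, N26, N27 trip offline.
  N10 sheds 199 MW: no online neighbours, lost.
  N15 sheds 199 MW: no online neighbours, lost.
  N26 sheds 119 MW: no online neighbours, lost.
  N27 sheds 107 MW: no online neighbours, lost.
No further trips.

yes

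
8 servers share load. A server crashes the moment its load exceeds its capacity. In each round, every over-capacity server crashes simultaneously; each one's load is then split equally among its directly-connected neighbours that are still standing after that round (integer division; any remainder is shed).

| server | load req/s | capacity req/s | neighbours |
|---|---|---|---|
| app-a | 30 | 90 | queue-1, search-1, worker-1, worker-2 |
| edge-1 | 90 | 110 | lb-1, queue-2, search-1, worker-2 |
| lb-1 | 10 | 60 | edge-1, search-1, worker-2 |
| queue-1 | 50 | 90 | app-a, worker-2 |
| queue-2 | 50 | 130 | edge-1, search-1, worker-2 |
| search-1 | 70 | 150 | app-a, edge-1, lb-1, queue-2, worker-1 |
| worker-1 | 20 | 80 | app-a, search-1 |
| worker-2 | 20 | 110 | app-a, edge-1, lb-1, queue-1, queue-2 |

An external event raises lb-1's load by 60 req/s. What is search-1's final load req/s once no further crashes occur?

Round 1 — lb-1 at 70 > 60. lb-1 crashes.
  lb-1 sheds 70 req/s to edge-1, search-1, worker-2: 23 each (1 lost).
    edge-1: 90+23 = 113 > 110
    search-1: 70+23 = 93 ≤ 150
    worker-2: 20+23 = 43 ≤ 110
Round 2 — edge-1 crashes.
  edge-1 sheds 113 req/s to queue-2, search-1, worker-2: 37 each (2 lost).
    queue-2: 50+37 = 87 ≤ 130
    search-1: 93+37 = 130 ≤ 150
    worker-2: 43+37 = 80 ≤ 110
No further crashes.

130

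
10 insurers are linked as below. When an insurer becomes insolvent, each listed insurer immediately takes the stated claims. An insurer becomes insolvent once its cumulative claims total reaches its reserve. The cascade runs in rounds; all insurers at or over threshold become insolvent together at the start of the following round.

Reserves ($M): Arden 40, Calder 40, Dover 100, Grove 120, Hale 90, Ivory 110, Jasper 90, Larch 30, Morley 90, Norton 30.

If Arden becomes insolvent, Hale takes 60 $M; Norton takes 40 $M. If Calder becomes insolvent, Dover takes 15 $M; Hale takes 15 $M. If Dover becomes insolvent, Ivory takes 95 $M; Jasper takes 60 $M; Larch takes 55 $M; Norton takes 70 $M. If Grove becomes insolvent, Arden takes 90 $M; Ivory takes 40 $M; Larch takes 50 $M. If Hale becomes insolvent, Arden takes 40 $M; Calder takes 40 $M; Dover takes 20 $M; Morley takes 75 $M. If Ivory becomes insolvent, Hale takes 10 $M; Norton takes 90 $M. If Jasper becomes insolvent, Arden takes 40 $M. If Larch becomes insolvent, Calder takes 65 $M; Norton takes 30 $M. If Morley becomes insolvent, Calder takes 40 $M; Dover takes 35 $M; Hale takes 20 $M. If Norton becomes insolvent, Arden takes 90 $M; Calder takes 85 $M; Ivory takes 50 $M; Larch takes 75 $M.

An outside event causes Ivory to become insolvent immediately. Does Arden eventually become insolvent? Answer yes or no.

Round 1 — Ivory becomes insolvent (initial).
  Hale: +10 → 10 < 90
  Norton: +90 → 90 ≥ 30
Round 2 — Norton becomes insolvent.
  Arden: +90 → 90 ≥ 40
  Calder: +85 → 85 ≥ 40
  Larch: +75 → 75 ≥ 30
Round 3 — Arden, Calder, Larch become insolvent.
  Dover: +15 → 15 < 100
  Hale: +60+15 → 85 < 90
No further insolvencies.

yes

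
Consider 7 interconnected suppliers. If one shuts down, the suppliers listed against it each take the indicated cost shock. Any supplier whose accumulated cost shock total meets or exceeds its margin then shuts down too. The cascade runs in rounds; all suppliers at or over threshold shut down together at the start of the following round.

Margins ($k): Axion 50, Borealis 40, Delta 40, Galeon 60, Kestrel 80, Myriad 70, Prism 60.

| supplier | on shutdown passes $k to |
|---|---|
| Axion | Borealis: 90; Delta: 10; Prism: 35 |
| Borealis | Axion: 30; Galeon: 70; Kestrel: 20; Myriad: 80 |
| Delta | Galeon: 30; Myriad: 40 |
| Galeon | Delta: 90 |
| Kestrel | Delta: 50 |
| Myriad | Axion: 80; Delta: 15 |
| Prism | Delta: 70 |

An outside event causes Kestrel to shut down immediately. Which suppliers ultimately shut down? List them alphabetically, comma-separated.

Delta, Kestrel

Round 1 — Kestrel shuts down (initial).
  Delta: +50 → 50 ≥ 40
Round 2 — Delta shuts down.
  Galeon: +30 → 30 < 60
  Myriad: +40 → 40 < 70
No further shutdowns.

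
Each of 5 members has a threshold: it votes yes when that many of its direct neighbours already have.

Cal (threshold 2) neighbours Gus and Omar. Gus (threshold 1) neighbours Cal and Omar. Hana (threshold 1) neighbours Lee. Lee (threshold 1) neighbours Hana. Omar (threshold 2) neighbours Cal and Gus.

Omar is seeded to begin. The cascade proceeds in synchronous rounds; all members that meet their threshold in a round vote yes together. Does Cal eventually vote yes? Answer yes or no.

Round 1 — Omar votes yes (initial).
Round 2 — checking thresholds:
  Cal: 1 of 2 neighbours < 2, not yet.
  Gus: 1 of 2 neighbours ≥ 1, votes yes.
Round 3 — checking thresholds:
  Cal: 2 of 2 neighbours ≥ 2, votes yes.
Round 4 — no new yes votes; cascade stops.

yes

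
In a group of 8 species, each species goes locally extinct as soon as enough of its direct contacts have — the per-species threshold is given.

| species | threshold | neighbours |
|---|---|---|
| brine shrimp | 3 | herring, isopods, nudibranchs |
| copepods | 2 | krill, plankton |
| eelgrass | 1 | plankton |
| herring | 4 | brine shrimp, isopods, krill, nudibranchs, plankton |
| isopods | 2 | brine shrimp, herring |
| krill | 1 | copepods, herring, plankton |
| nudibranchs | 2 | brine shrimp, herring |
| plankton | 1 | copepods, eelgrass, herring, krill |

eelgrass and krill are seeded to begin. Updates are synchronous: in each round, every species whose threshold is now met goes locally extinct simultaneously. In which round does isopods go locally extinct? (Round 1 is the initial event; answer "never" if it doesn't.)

Round 1 — eelgrass, krill go locally extinct (initial).
Round 2 — checking thresholds:
  copepods: 1 of 2 neighbours < 2, not yet.
  herring: 1 of 5 neighbours < 4, not yet.
  plankton: 2 of 4 neighbours ≥ 1, goes locally extinct.
Round 3 — checking thresholds:
  copepods: 2 of 2 neighbours ≥ 2, goes locally extinct.
  herring: 2 of 5 neighbours < 4, not yet.
Round 4 — no new extinctions; cascade stops.

never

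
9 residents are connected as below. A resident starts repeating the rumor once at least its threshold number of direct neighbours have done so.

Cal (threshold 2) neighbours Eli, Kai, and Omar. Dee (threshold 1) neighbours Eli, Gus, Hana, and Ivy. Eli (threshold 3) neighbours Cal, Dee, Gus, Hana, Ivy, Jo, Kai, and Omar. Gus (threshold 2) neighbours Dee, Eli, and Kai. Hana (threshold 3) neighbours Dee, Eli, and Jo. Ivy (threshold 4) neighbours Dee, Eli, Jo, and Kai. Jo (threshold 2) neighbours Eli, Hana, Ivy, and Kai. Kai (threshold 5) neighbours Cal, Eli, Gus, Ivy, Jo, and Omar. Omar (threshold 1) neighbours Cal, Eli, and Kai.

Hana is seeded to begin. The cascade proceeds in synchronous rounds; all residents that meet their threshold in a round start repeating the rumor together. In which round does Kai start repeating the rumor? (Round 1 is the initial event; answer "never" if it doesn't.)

Round 1 — Hana starts repeating the rumor (initial).
Round 2 — checking thresholds:
  Dee: 1 of 4 neighbours ≥ 1, starts repeating the rumor.
  Eli: 1 of 8 neighbours < 3, below threshold.
  Jo: 1 of 4 neighbours < 2, below threshold.
Round 3 — no new spreads; cascade stops.

never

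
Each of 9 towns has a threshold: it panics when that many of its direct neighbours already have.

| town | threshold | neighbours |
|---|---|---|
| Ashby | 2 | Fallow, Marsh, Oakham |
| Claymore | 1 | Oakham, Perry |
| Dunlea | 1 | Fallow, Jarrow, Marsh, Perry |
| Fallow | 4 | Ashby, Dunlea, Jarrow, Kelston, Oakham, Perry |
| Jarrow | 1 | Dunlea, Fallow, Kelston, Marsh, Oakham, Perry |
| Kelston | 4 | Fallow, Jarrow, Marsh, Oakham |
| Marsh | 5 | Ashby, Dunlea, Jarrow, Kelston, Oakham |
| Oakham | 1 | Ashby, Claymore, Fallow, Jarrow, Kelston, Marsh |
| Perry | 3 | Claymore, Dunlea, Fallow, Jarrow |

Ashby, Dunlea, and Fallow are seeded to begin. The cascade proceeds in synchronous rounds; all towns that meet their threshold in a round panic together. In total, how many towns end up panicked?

7

Round 1 — Ashby, Dunlea, Fallow panic (initial).
Round 2 — checking thresholds:
  Jarrow: 2 of 6 neighbours ≥ 1, panics.
  Kelston: 1 of 4 neighbours < 4, not yet.
  Marsh: 2 of 5 neighbours < 5, not yet.
  Oakham: 2 of 6 neighbours ≥ 1, panics.
  Perry: 2 of 4 neighbours < 3, not yet.
Round 3 — checking thresholds:
  Claymore: 1 of 2 neighbours ≥ 1, panics.
  Kelston: 3 of 4 neighbours < 4, not yet.
  Marsh: 4 of 5 neighbours < 5, not yet.
  Perry: 3 of 4 neighbours ≥ 3, panics.
Round 4 — no new panics; cascade stops.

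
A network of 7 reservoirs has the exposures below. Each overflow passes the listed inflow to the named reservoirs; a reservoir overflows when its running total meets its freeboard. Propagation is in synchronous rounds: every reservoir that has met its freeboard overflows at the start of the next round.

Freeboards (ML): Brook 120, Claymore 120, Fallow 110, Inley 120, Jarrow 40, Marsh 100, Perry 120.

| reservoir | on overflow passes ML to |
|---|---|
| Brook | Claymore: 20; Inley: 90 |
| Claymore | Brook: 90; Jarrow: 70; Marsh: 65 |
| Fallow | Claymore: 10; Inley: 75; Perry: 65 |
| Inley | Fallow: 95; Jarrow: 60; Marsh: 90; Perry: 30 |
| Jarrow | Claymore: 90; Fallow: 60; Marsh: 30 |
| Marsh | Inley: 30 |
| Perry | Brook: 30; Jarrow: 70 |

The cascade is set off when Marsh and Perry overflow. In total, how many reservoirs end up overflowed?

3

Round 1 — Marsh, Perry overflow (initial).
  Brook: +30 → 30 < 120
  Inley: +30 → 30 < 120
  Jarrow: +70 → 70 ≥ 40
Round 2 — Jarrow overflows.
  Claymore: +90 → 90 < 120
  Fallow: +60 → 60 < 110
No further overflows.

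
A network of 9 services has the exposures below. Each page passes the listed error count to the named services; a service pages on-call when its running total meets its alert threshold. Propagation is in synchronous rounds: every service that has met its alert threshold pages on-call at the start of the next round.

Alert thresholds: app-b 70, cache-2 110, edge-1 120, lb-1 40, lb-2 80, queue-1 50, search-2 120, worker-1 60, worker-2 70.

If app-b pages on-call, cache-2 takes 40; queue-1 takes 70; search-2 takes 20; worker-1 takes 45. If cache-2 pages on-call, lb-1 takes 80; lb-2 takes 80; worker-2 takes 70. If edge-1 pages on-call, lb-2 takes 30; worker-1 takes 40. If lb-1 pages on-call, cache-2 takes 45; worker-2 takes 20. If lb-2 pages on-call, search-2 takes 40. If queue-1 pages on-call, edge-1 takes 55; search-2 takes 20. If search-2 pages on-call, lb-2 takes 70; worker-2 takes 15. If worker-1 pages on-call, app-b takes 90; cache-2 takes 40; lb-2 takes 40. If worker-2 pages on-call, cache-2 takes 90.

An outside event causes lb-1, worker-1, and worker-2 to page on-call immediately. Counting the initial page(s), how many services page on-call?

Round 1 — lb-1, worker-1, worker-2 page on-call (initial).
  app-b: +90 → 90 ≥ 70
  cache-2: +45+40+90 → 175 ≥ 110
  lb-2: +40 → 40 < 80
Round 2 — app-b, cache-2 page on-call.
  lb-2: +80 → 120 ≥ 80
  queue-1: +70 → 70 ≥ 50
  search-2: +20 → 20 < 120
Round 3 — lb-2, queue-1 page on-call.
  edge-1: +55 → 55 < 120
  search-2: +40+20 → 80 < 120
No further pages.

7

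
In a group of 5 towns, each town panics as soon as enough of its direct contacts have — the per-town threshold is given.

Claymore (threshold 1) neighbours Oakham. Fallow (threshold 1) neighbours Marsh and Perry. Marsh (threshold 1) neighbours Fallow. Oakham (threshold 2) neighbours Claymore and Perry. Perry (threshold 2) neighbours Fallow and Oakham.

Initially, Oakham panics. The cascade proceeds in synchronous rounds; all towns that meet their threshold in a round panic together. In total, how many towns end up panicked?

Round 1 — Oakham panics (initial).
Round 2 — checking thresholds:
  Claymore: 1 of 1 neighbours ≥ 1, panics.
  Perry: 1 of 2 neighbours < 2, below threshold.
Round 3 — no new panics; cascade stops.

2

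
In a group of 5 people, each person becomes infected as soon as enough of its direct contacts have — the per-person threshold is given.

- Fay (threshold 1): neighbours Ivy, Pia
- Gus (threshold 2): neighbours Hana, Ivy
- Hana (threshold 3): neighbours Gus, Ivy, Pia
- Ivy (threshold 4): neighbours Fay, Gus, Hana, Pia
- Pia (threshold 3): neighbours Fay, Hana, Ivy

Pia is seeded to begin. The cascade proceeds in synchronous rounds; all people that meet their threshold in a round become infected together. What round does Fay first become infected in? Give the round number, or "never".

Round 1 — Pia becomes infected (initial).
Round 2 — checking thresholds:
  Fay: 1 of 2 neighbours ≥ 1, becomes infected.
  Hana: 1 of 3 neighbours < 3, not yet.
  Ivy: 1 of 4 neighbours < 4, not yet.
Round 3 — no new infections; cascade stops.

2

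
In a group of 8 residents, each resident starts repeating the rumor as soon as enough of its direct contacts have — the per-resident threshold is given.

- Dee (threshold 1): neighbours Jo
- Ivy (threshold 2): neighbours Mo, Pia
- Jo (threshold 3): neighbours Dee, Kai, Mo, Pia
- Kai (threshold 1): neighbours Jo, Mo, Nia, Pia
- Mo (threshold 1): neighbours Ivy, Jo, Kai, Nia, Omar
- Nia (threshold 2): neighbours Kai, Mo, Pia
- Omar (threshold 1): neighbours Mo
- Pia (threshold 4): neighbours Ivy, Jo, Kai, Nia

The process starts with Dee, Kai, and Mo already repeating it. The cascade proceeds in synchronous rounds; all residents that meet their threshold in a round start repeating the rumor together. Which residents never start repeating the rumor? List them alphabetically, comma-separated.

Round 1 — Dee, Kai, Mo start repeating the rumor (initial).
Round 2 — checking thresholds:
  Ivy: 1 of 2 neighbours < 2, not yet.
  Jo: 3 of 4 neighbours ≥ 3, starts repeating the rumor.
  Nia: 2 of 3 neighbours ≥ 2, starts repeating the rumor.
  Omar: 1 of 1 neighbours ≥ 1, starts repeating the rumor.
  Pia: 1 of 4 neighbours < 4, not yet.
Round 3 — no new spreads; cascade stops.

Ivy, Pia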